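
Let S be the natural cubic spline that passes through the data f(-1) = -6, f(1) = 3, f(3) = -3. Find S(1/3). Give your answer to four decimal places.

Let σ_i = S''(x_i). Step sizes h_i = 2, 2; slopes of the chords Δ_i = (y_(i+1) - y_i)/h_i = 9/2, -3.
  2·σ_0 + 8·σ_1 + 2·σ_2 = 6(Δ_1 - Δ_0) = -45
Natural end conditions: σ_0 = σ_2 = 0.
Solving: σ_0 = 0, σ_1 = -45/8, σ_2 = 0.
On [-1, 1], S(t) = -6 + 51/8·(t + 1) + 0·(t + 1)² - 15/32·(t + 1)³.
With (t + 1) = 4/3: S(1/3) = 25/18.

1.3889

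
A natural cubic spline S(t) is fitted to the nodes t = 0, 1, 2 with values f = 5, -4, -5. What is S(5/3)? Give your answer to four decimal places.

-5.2593

Let M_i = S''(x_i). Step sizes h_i = 1, 1; slopes of the chords Δ_i = (y_(i+1) - y_i)/h_i = -9, -1.
  1·M_0 + 4·M_1 + 1·M_2 = 6(Δ_1 - Δ_0) = 48
Natural end conditions: M_0 = M_2 = 0.
Forward elimination and back-substitution give M_0 = 0, M_1 = 12, M_2 = 0.
On [1, 2], S(t) = -4 - 5·(t - 1) + 6·(t - 1)² - 2·(t - 1)³.
With (t - 1) = 2/3: S(5/3) = -142/27.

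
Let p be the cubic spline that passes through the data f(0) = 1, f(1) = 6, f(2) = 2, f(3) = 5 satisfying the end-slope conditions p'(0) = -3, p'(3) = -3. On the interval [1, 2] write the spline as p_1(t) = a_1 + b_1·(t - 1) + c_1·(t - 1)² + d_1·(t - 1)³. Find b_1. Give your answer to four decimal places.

1.6000

Let M_i = p''(x_i). Step sizes h_i = 1, 1, 1; slopes of the chords Δ_i = (y_(i+1) - y_i)/h_i = 5, -4, 3.
  1·M_0 + 4·M_1 + 1·M_2 = 6(Δ_1 - Δ_0) = -54
  1·M_1 + 4·M_2 + 1·M_3 = 6(Δ_2 - Δ_1) = 42
Clamped end conditions give two more equations: 2h_0·M_0 + h_0·M_1 = 6(Δ_0 - p'(0)) = 48 and h_2·M_2 + 2h_2·M_3 = 6(p'(3) - Δ_2) = -36.
Forward elimination and back-substitution give M_0 = 194/5, M_1 = -148/5, M_2 = 128/5, M_3 = -154/5.
On [1, 2], with p_1(t) = a_1 + b_1·(t - 1) + c_1·(t - 1)² + d_1·(t - 1)³: c_1 = M_1/2 = -74/5, d_1 = (M_2 - M_1)/(6h_1) = 46/5, b_1 = Δ_1 - h_1(2M_1 + M_2)/6 = 8/5.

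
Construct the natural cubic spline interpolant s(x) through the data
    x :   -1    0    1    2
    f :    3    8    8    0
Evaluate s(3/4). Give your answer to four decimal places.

Put M_i = s'' at the i-th knot. Here h = (1, 1, 1) and Δ = (5, 0, -8), so the interior equations h_(i-1)·M_(i-1) + 2(h_(i-1)+h_i)·M_i + h_i·M_(i+1) = 6(Δ_i − Δ_(i-1)) read
  1·M_0 + 4·M_1 + 1·M_2 = 6(Δ_1 - Δ_0) = -30
  1·M_1 + 4·M_2 + 1·M_3 = 6(Δ_2 - Δ_1) = -48
Natural end conditions: M_0 = M_3 = 0.
Solving: M_0 = 0, M_1 = -24/5, M_2 = -54/5, M_3 = 0.
On [0, 1], s(x) = 8 + 17/5·x - 12/5·x² - 1·x³.
With x = 3/4: s(3/4) = 2809/320.

8.7781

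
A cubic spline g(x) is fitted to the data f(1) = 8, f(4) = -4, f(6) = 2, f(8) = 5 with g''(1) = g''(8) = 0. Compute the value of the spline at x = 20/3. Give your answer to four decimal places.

3.5653

Put m_i = g'' at the i-th knot. Here h = (3, 2, 2) and Δ = (-4, 3, 3/2), so the interior equations h_(i-1)·m_(i-1) + 2(h_(i-1)+h_i)·m_i + h_i·m_(i+1) = 6(Δ_i − Δ_(i-1)) read
  3·m_0 + 10·m_1 + 2·m_2 = 6(Δ_1 - Δ_0) = 42
  2·m_1 + 8·m_2 + 2·m_3 = 6(Δ_2 - Δ_1) = -9
Natural end conditions: m_0 = m_3 = 0.
Solving the tridiagonal system: m_0 = 0, m_1 = 177/38, m_2 = -87/38, m_3 = 0.
On [6, 8], g(x) = 2 + 115/38·(x - 6) - 87/76·(x - 6)² + 29/152·(x - 6)³.
With (x - 6) = 2/3: g(20/3) = 1829/513.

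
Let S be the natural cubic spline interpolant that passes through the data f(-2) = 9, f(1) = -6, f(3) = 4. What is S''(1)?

6

Write m_i for S''(x_i). With h_i = 3, 2 and divided differences Δ_i = -5, 5, the continuity of S' gives the tridiagonal system
  3·m_0 + 10·m_1 + 2·m_2 = 6(Δ_1 - Δ_0) = 60
Natural end conditions: m_0 = m_2 = 0.
Forward elimination and back-substitution give m_0 = 0, m_1 = 6, m_2 = 0.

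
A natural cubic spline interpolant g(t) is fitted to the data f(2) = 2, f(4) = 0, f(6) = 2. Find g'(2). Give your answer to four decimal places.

-1.5000

Let M_i = g''(x_i). Step sizes h_i = 2, 2; slopes of the chords Δ_i = (y_(i+1) - y_i)/h_i = -1, 1.
  2·M_0 + 8·M_1 + 2·M_2 = 6(Δ_1 - Δ_0) = 12
Natural end conditions: M_0 = M_2 = 0.
Forward elimination and back-substitution give M_0 = 0, M_1 = 3/2, M_2 = 0.
On [2, 4], g'(t) = b_0 + 2c_0·(t - 2) + 3d_0·(t - 2)² with b_0 = Δ_0 - h_0(2M_0 + M_1)/6 = -3/2, c_0 = M_0/2 = 0, d_0 = (M_1 - M_0)/(6h_0) = 1/8. So g'(2) = -3/2.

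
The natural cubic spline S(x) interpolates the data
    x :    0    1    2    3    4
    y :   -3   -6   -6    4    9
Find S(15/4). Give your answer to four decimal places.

Put m_i = S'' at the i-th knot. Here h = (1, 1, 1, 1) and Δ = (-3, 0, 10, 5), so the interior equations h_(i-1)·m_(i-1) + 2(h_(i-1)+h_i)·m_i + h_i·m_(i+1) = 6(Δ_i − Δ_(i-1)) read
  1·m_0 + 4·m_1 + 1·m_2 = 6(Δ_1 - Δ_0) = 18
  1·m_1 + 4·m_2 + 1·m_3 = 6(Δ_2 - Δ_1) = 60
  1·m_2 + 4·m_3 + 1·m_4 = 6(Δ_3 - Δ_2) = -30
Natural end conditions: m_0 = m_4 = 0.
Forward elimination and back-substitution give m_0 = 0, m_1 = 0, m_2 = 18, m_3 = -12, m_4 = 0.
On [3, 4], S(x) = 4 + 9·(x - 3) - 6·(x - 3)² + 2·(x - 3)³.
With (x - 3) = 3/4: S(15/4) = 263/32.

8.2188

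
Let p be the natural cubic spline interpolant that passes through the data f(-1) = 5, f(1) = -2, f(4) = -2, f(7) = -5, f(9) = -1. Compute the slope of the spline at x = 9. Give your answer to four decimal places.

With σ_i denoting the second derivative at x_i, h_i = 2, 3, 3, 2, and Δ_i = (y_(i+1) − y_i)/h_i = -7/2, 0, -1, 2:
  2·σ_0 + 10·σ_1 + 3·σ_2 = 6(Δ_1 - Δ_0) = 21
  3·σ_1 + 12·σ_2 + 3·σ_3 = 6(Δ_2 - Δ_1) = -6
  3·σ_2 + 10·σ_3 + 2·σ_4 = 6(Δ_3 - Δ_2) = 18
Natural end conditions: σ_0 = σ_4 = 0.
Solving: σ_0 = 0, σ_1 = 891/340, σ_2 = -59/34, σ_3 = 789/340, σ_4 = 0.
On [7, 9], p'(x) = b_3 + 2c_3·(x - 7) + 3d_3·(x - 7)² with b_3 = Δ_3 - h_3(2σ_3 + σ_4)/6 = 77/170, c_3 = σ_3/2 = 789/680, d_3 = (σ_4 - σ_3)/(6h_3) = -263/1360. So p'(9) = 943/340.

2.7735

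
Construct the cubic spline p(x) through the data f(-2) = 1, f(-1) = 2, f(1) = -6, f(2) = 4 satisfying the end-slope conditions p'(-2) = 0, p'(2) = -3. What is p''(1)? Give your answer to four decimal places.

28.2857

Put M_i = p'' at the i-th knot. Here h = (1, 2, 1) and Δ = (1, -4, 10), so the interior equations h_(i-1)·M_(i-1) + 2(h_(i-1)+h_i)·M_i + h_i·M_(i+1) = 6(Δ_i − Δ_(i-1)) read
  1·M_0 + 6·M_1 + 2·M_2 = 6(Δ_1 - Δ_0) = -30
  2·M_1 + 6·M_2 + 1·M_3 = 6(Δ_2 - Δ_1) = 84
Clamped end conditions give two more equations: 2h_0·M_0 + h_0·M_1 = 6(Δ_0 - p'(-2)) = 6 and h_2·M_2 + 2h_2·M_3 = 6(p'(2) - Δ_2) = -78.
Forward elimination and back-substitution give M_0 = 78/7, M_1 = -114/7, M_2 = 198/7, M_3 = -372/7.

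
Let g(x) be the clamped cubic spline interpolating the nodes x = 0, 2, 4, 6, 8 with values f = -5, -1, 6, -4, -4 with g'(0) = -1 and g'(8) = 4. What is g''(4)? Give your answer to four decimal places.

With m_i denoting the second derivative at x_i, h_i = 2, 2, 2, 2, and Δ_i = (y_(i+1) − y_i)/h_i = 2, 7/2, -5, 0:
  2·m_0 + 8·m_1 + 2·m_2 = 6(Δ_1 - Δ_0) = 9
  2·m_1 + 8·m_2 + 2·m_3 = 6(Δ_2 - Δ_1) = -51
  2·m_2 + 8·m_3 + 2·m_4 = 6(Δ_3 - Δ_2) = 30
Clamped end conditions give two more equations: 2h_0·m_0 + h_0·m_1 = 6(Δ_0 - g'(0)) = 18 and h_3·m_3 + 2h_3·m_4 = 6(g'(8) - Δ_3) = 24.
Hence m_0 = 373/112, m_1 = 131/56, m_2 = -131/16, m_3 = 275/56, m_4 = 397/112.

-8.1875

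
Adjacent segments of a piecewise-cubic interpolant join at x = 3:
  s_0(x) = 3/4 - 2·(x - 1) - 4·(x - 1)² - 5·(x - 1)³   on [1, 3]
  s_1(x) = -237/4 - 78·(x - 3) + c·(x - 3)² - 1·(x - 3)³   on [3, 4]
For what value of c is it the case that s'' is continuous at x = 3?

-34

s_0''(x) = -8 - 30·(x - 1), so s_0''(3) = -68. On the right, s_1''(3) = 2c, so c = -34.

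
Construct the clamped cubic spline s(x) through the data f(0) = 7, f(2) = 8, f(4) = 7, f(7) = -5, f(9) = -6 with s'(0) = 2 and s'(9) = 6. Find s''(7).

Write M_i for s''(x_i). With h_i = 2, 2, 3, 2 and divided differences Δ_i = 1/2, -1/2, -4, -1/2, the continuity of s' gives the tridiagonal system
  2·M_0 + 8·M_1 + 2·M_2 = 6(Δ_1 - Δ_0) = -6
  2·M_1 + 10·M_2 + 3·M_3 = 6(Δ_2 - Δ_1) = -21
  3·M_2 + 10·M_3 + 2·M_4 = 6(Δ_3 - Δ_2) = 21
Clamped end conditions give two more equations: 2h_0·M_0 + h_0·M_1 = 6(Δ_0 - s'(0)) = -9 and h_3·M_3 + 2h_3·M_4 = 6(s'(9) - Δ_3) = 39.
Hence M_0 = -5/2, M_1 = 1/2, M_2 = -5/2, M_3 = 1, M_4 = 37/4.

1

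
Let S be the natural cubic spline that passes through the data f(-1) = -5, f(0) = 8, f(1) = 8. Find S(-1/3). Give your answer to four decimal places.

With σ_i denoting the second derivative at x_i, h_i = 1, 1, and Δ_i = (y_(i+1) − y_i)/h_i = 13, 0:
  1·σ_0 + 4·σ_1 + 1·σ_2 = 6(Δ_1 - Δ_0) = -78
Natural end conditions: σ_0 = σ_2 = 0.
Solving the tridiagonal system: σ_0 = 0, σ_1 = -39/2, σ_2 = 0.
On [-1, 0], S(x) = -5 + 65/4·(x + 1) + 0·(x + 1)² - 13/4·(x + 1)³.
With (x + 1) = 2/3: S(-1/3) = 263/54.

4.8704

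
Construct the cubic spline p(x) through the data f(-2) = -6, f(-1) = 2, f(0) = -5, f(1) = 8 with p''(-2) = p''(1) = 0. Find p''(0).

38

Write σ_i for p''(x_i). With h_i = 1, 1, 1 and divided differences Δ_i = 8, -7, 13, the continuity of p' gives the tridiagonal system
  1·σ_0 + 4·σ_1 + 1·σ_2 = 6(Δ_1 - Δ_0) = -90
  1·σ_1 + 4·σ_2 + 1·σ_3 = 6(Δ_2 - Δ_1) = 120
Natural end conditions: σ_0 = σ_3 = 0.
Forward elimination and back-substitution give σ_0 = 0, σ_1 = -32, σ_2 = 38, σ_3 = 0.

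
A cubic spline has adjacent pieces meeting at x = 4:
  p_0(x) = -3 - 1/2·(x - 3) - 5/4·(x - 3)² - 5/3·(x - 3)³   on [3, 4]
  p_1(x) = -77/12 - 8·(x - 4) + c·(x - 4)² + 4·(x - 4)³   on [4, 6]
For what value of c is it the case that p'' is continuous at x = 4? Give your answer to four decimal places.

-6.2500

p_0''(x) = -5/2 - 10·(x - 3), so p_0''(4) = -25/2. On the right, p_1''(4) = 2c, so c = -25/4.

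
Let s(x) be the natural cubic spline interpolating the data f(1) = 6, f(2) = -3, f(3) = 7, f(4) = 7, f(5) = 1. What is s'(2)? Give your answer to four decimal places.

2.3929

Write m_i for s''(x_i). With h_i = 1, 1, 1, 1 and divided differences Δ_i = -9, 10, 0, -6, the continuity of s' gives the tridiagonal system
  1·m_0 + 4·m_1 + 1·m_2 = 6(Δ_1 - Δ_0) = 114
  1·m_1 + 4·m_2 + 1·m_3 = 6(Δ_2 - Δ_1) = -60
  1·m_2 + 4·m_3 + 1·m_4 = 6(Δ_3 - Δ_2) = -36
Natural end conditions: m_0 = m_4 = 0.
Solving the tridiagonal system: m_0 = 0, m_1 = 957/28, m_2 = -159/7, m_3 = -93/28, m_4 = 0.
On [2, 3], s'(x) = b_1 + 2c_1·(x - 2) + 3d_1·(x - 2)² with b_1 = Δ_1 - h_1(2m_1 + m_2)/6 = 67/28, c_1 = m_1/2 = 957/56, d_1 = (m_2 - m_1)/(6h_1) = -531/56. So s'(2) = 67/28.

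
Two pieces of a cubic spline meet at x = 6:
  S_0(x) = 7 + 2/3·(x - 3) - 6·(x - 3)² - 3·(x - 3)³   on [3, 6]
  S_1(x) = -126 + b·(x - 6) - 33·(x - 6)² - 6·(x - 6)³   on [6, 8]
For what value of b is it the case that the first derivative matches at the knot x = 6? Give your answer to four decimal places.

S_0'(x) = 2/3 - 12·(x - 3) - 9·(x - 3)², so S_0'(6) = -349/3. On the right, S_1'(6) = b, so b = -349/3.

-116.3333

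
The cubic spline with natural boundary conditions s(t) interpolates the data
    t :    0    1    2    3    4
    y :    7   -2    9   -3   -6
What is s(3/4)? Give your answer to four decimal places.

-2.0996

Put M_i = s'' at the i-th knot. Here h = (1, 1, 1, 1) and Δ = (-9, 11, -12, -3), so the interior equations h_(i-1)·M_(i-1) + 2(h_(i-1)+h_i)·M_i + h_i·M_(i+1) = 6(Δ_i − Δ_(i-1)) read
  1·M_0 + 4·M_1 + 1·M_2 = 6(Δ_1 - Δ_0) = 120
  1·M_1 + 4·M_2 + 1·M_3 = 6(Δ_2 - Δ_1) = -138
  1·M_2 + 4·M_3 + 1·M_4 = 6(Δ_3 - Δ_2) = 54
Natural end conditions: M_0 = M_4 = 0.
Hence M_0 = 0, M_1 = 1203/28, M_2 = -363/7, M_3 = 741/28, M_4 = 0.
On [0, 1], s(t) = 7 - 905/56·t + 0·t² + 401/56·t³.
With t = 3/4: s(3/4) = -1075/512.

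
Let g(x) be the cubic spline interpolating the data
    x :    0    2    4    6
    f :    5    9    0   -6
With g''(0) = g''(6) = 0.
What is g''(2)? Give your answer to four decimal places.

-5.5000

Write M_i for g''(x_i). With h_i = 2, 2, 2 and divided differences Δ_i = 2, -9/2, -3, the continuity of g' gives the tridiagonal system
  2·M_0 + 8·M_1 + 2·M_2 = 6(Δ_1 - Δ_0) = -39
  2·M_1 + 8·M_2 + 2·M_3 = 6(Δ_2 - Δ_1) = 9
Natural end conditions: M_0 = M_3 = 0.
Solving the tridiagonal system: M_0 = 0, M_1 = -11/2, M_2 = 5/2, M_3 = 0.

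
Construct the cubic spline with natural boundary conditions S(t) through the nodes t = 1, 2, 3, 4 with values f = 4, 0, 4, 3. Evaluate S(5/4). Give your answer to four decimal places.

2.4219

Let M_i = S''(x_i). Step sizes h_i = 1, 1, 1; slopes of the chords Δ_i = (y_(i+1) - y_i)/h_i = -4, 4, -1.
  1·M_0 + 4·M_1 + 1·M_2 = 6(Δ_1 - Δ_0) = 48
  1·M_1 + 4·M_2 + 1·M_3 = 6(Δ_2 - Δ_1) = -30
Natural end conditions: M_0 = M_3 = 0.
Hence M_0 = 0, M_1 = 74/5, M_2 = -56/5, M_3 = 0.
On [1, 2], S(t) = 4 - 97/15·(t - 1) + 0·(t - 1)² + 37/15·(t - 1)³.
With (t - 1) = 1/4: S(5/4) = 155/64.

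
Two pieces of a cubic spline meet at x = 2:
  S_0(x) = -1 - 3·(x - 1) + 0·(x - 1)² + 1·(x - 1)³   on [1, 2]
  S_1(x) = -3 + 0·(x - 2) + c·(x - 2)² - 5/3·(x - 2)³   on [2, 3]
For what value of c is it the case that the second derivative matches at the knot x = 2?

S_0''(x) = 0 + 6·(x - 1), so S_0''(2) = 6. On the right, S_1''(2) = 2c, so c = 3.

3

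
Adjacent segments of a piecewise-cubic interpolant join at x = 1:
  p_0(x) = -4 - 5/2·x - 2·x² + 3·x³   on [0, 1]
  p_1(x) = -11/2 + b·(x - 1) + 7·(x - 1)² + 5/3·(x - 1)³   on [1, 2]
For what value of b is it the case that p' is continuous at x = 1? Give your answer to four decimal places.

p_0'(x) = -5/2 - 4·x + 9·x², so p_0'(1) = 5/2. On the right, p_1'(1) = b, so b = 5/2.

2.5000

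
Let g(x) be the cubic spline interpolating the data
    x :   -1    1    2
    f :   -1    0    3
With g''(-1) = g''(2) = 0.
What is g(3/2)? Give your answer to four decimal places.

1.3438

Put M_i = g'' at the i-th knot. Here h = (2, 1) and Δ = (1/2, 3), so the interior equations h_(i-1)·M_(i-1) + 2(h_(i-1)+h_i)·M_i + h_i·M_(i+1) = 6(Δ_i − Δ_(i-1)) read
  2·M_0 + 6·M_1 + 1·M_2 = 6(Δ_1 - Δ_0) = 15
Natural end conditions: M_0 = M_2 = 0.
Hence M_0 = 0, M_1 = 5/2, M_2 = 0.
On [1, 2], g(x) = 0 + 13/6·(x - 1) + 5/4·(x - 1)² - 5/12·(x - 1)³.
With (x - 1) = 1/2: g(3/2) = 43/32.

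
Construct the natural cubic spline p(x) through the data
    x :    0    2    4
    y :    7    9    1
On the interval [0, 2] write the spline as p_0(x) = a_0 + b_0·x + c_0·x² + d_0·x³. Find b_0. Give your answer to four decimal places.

With σ_i denoting the second derivative at x_i, h_i = 2, 2, and Δ_i = (y_(i+1) − y_i)/h_i = 1, -4:
  2·σ_0 + 8·σ_1 + 2·σ_2 = 6(Δ_1 - Δ_0) = -30
Natural end conditions: σ_0 = σ_2 = 0.
Hence σ_0 = 0, σ_1 = -15/4, σ_2 = 0.
On [0, 2], with p_0(x) = a_0 + b_0·x + c_0·x² + d_0·x³: c_0 = σ_0/2 = 0, d_0 = (σ_1 - σ_0)/(6h_0) = -5/16, b_0 = Δ_0 - h_0(2σ_0 + σ_1)/6 = 9/4.

2.2500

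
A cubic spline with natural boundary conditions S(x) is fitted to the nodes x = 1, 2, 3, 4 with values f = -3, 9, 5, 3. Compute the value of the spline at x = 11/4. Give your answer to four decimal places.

With σ_i denoting the second derivative at x_i, h_i = 1, 1, 1, and Δ_i = (y_(i+1) − y_i)/h_i = 12, -4, -2:
  1·σ_0 + 4·σ_1 + 1·σ_2 = 6(Δ_1 - Δ_0) = -96
  1·σ_1 + 4·σ_2 + 1·σ_3 = 6(Δ_2 - Δ_1) = 12
Natural end conditions: σ_0 = σ_3 = 0.
Solving: σ_0 = 0, σ_1 = -132/5, σ_2 = 48/5, σ_3 = 0.
On [2, 3], S(x) = 9 + 16/5·(x - 2) - 66/5·(x - 2)² + 6·(x - 2)³.
With (x - 2) = 3/4: S(11/4) = 1041/160.

6.5063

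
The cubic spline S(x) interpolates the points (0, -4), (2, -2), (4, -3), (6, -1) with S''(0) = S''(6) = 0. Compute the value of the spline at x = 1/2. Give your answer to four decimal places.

-3.2656

With M_i denoting the second derivative at x_i, h_i = 2, 2, 2, and Δ_i = (y_(i+1) − y_i)/h_i = 1, -1/2, 1:
  2·M_0 + 8·M_1 + 2·M_2 = 6(Δ_1 - Δ_0) = -9
  2·M_1 + 8·M_2 + 2·M_3 = 6(Δ_2 - Δ_1) = 9
Natural end conditions: M_0 = M_3 = 0.
Hence M_0 = 0, M_1 = -3/2, M_2 = 3/2, M_3 = 0.
On [0, 2], S(x) = -4 + 3/2·x + 0·x² - 1/8·x³.
With x = 1/2: S(1/2) = -209/64.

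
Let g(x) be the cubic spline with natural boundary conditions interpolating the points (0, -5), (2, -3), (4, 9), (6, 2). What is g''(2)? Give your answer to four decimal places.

Let σ_i = g''(x_i). Step sizes h_i = 2, 2, 2; slopes of the chords Δ_i = (y_(i+1) - y_i)/h_i = 1, 6, -7/2.
  2·σ_0 + 8·σ_1 + 2·σ_2 = 6(Δ_1 - Δ_0) = 30
  2·σ_1 + 8·σ_2 + 2·σ_3 = 6(Δ_2 - Δ_1) = -57
Natural end conditions: σ_0 = σ_3 = 0.
Hence σ_0 = 0, σ_1 = 59/10, σ_2 = -43/5, σ_3 = 0.

5.9000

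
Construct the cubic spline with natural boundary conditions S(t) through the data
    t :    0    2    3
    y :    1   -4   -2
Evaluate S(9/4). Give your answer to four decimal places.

-3.7461

Put m_i = S'' at the i-th knot. Here h = (2, 1) and Δ = (-5/2, 2), so the interior equations h_(i-1)·m_(i-1) + 2(h_(i-1)+h_i)·m_i + h_i·m_(i+1) = 6(Δ_i − Δ_(i-1)) read
  2·m_0 + 6·m_1 + 1·m_2 = 6(Δ_1 - Δ_0) = 27
Natural end conditions: m_0 = m_2 = 0.
Forward elimination and back-substitution give m_0 = 0, m_1 = 9/2, m_2 = 0.
On [2, 3], S(t) = -4 + 1/2·(t - 2) + 9/4·(t - 2)² - 3/4·(t - 2)³.
With (t - 2) = 1/4: S(9/4) = -959/256.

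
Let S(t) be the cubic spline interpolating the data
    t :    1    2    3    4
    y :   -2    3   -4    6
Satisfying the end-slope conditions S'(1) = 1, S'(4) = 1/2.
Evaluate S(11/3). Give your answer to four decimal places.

3.5358

Write M_i for S''(x_i). With h_i = 1, 1, 1 and divided differences Δ_i = 5, -7, 10, the continuity of S' gives the tridiagonal system
  1·M_0 + 4·M_1 + 1·M_2 = 6(Δ_1 - Δ_0) = -72
  1·M_1 + 4·M_2 + 1·M_3 = 6(Δ_2 - Δ_1) = 102
Clamped end conditions give two more equations: 2h_0·M_0 + h_0·M_1 = 6(Δ_0 - S'(1)) = 24 and h_2·M_2 + 2h_2·M_3 = 6(S'(4) - Δ_2) = -57.
Solving: M_0 = 463/15, M_1 = -566/15, M_2 = 721/15, M_3 = -788/15.
On [3, 4], S(t) = -4 + 41/15·(t - 3) + 721/30·(t - 3)² - 503/30·(t - 3)³.
With (t - 3) = 2/3: S(11/3) = 1432/405.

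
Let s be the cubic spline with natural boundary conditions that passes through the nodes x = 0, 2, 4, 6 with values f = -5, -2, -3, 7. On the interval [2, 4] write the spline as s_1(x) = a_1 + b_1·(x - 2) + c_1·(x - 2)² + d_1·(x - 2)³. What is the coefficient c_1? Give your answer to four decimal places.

Write m_i for s''(x_i). With h_i = 2, 2, 2 and divided differences Δ_i = 3/2, -1/2, 5, the continuity of s' gives the tridiagonal system
  2·m_0 + 8·m_1 + 2·m_2 = 6(Δ_1 - Δ_0) = -12
  2·m_1 + 8·m_2 + 2·m_3 = 6(Δ_2 - Δ_1) = 33
Natural end conditions: m_0 = m_3 = 0.
Forward elimination and back-substitution give m_0 = 0, m_1 = -27/10, m_2 = 24/5, m_3 = 0.
On [2, 4], with s_1(x) = a_1 + b_1·(x - 2) + c_1·(x - 2)² + d_1·(x - 2)³: c_1 = m_1/2 = -27/20, d_1 = (m_2 - m_1)/(6h_1) = 5/8, b_1 = Δ_1 - h_1(2m_1 + m_2)/6 = -3/10.

-1.3500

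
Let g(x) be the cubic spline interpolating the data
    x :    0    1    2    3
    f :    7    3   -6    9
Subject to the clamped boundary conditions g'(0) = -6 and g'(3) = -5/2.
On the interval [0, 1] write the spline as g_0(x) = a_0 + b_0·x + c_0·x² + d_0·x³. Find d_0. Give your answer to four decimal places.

Let σ_i = g''(x_i). Step sizes h_i = 1, 1, 1; slopes of the chords Δ_i = (y_(i+1) - y_i)/h_i = -4, -9, 15.
  1·σ_0 + 4·σ_1 + 1·σ_2 = 6(Δ_1 - Δ_0) = -30
  1·σ_1 + 4·σ_2 + 1·σ_3 = 6(Δ_2 - Δ_1) = 144
Clamped end conditions give two more equations: 2h_0·σ_0 + h_0·σ_1 = 6(Δ_0 - g'(0)) = 12 and h_2·σ_2 + 2h_2·σ_3 = 6(g'(3) - Δ_2) = -105.
Solving: σ_0 = 61/3, σ_1 = -86/3, σ_2 = 193/3, σ_3 = -254/3.
On [0, 1], with g_0(x) = a_0 + b_0·x + c_0·x² + d_0·x³: c_0 = σ_0/2 = 61/6, d_0 = (σ_1 - σ_0)/(6h_0) = -49/6, b_0 = Δ_0 - h_0(2σ_0 + σ_1)/6 = -6.

-8.1667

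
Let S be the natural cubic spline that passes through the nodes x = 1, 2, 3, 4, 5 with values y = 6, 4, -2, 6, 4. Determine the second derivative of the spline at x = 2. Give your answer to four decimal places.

-13.5000

Put σ_i = S'' at the i-th knot. Here h = (1, 1, 1, 1) and Δ = (-2, -6, 8, -2), so the interior equations h_(i-1)·σ_(i-1) + 2(h_(i-1)+h_i)·σ_i + h_i·σ_(i+1) = 6(Δ_i − Δ_(i-1)) read
  1·σ_0 + 4·σ_1 + 1·σ_2 = 6(Δ_1 - Δ_0) = -24
  1·σ_1 + 4·σ_2 + 1·σ_3 = 6(Δ_2 - Δ_1) = 84
  1·σ_2 + 4·σ_3 + 1·σ_4 = 6(Δ_3 - Δ_2) = -60
Natural end conditions: σ_0 = σ_4 = 0.
Solving the tridiagonal system: σ_0 = 0, σ_1 = -27/2, σ_2 = 30, σ_3 = -45/2, σ_4 = 0.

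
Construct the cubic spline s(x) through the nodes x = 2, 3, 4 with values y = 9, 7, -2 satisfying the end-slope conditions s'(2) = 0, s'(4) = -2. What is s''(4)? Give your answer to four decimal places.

With M_i denoting the second derivative at x_i, h_i = 1, 1, and Δ_i = (y_(i+1) − y_i)/h_i = -2, -9:
  1·M_0 + 4·M_1 + 1·M_2 = 6(Δ_1 - Δ_0) = -42
Clamped end conditions give two more equations: 2h_0·M_0 + h_0·M_1 = 6(Δ_0 - s'(2)) = -12 and h_1·M_1 + 2h_1·M_2 = 6(s'(4) - Δ_1) = 42.
Forward elimination and back-substitution give M_0 = 7/2, M_1 = -19, M_2 = 61/2.

30.5000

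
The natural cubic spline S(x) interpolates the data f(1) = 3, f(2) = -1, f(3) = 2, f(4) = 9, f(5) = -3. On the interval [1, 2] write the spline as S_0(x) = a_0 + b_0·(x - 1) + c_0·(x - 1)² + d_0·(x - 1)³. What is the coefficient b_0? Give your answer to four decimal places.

Let M_i = S''(x_i). Step sizes h_i = 1, 1, 1, 1; slopes of the chords Δ_i = (y_(i+1) - y_i)/h_i = -4, 3, 7, -12.
  1·M_0 + 4·M_1 + 1·M_2 = 6(Δ_1 - Δ_0) = 42
  1·M_1 + 4·M_2 + 1·M_3 = 6(Δ_2 - Δ_1) = 24
  1·M_2 + 4·M_3 + 1·M_4 = 6(Δ_3 - Δ_2) = -114
Natural end conditions: M_0 = M_4 = 0.
Solving: M_0 = 0, M_1 = 15/2, M_2 = 12, M_3 = -63/2, M_4 = 0.
On [1, 2], with S_0(x) = a_0 + b_0·(x - 1) + c_0·(x - 1)² + d_0·(x - 1)³: c_0 = M_0/2 = 0, d_0 = (M_1 - M_0)/(6h_0) = 5/4, b_0 = Δ_0 - h_0(2M_0 + M_1)/6 = -21/4.

-5.2500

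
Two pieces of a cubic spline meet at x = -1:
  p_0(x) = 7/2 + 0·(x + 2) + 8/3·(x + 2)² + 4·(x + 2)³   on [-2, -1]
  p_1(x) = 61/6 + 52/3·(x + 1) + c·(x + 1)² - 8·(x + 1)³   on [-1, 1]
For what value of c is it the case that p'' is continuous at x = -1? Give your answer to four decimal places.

14.6667

p_0''(x) = 16/3 + 24·(x + 2), so p_0''(-1) = 88/3. On the right, p_1''(-1) = 2c, so c = 44/3.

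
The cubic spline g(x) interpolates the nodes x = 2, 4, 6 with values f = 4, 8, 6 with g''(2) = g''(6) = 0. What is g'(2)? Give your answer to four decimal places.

2.7500

Write M_i for g''(x_i). With h_i = 2, 2 and divided differences Δ_i = 2, -1, the continuity of g' gives the tridiagonal system
  2·M_0 + 8·M_1 + 2·M_2 = 6(Δ_1 - Δ_0) = -18
Natural end conditions: M_0 = M_2 = 0.
Hence M_0 = 0, M_1 = -9/4, M_2 = 0.
On [2, 4], g'(x) = b_0 + 2c_0·(x - 2) + 3d_0·(x - 2)² with b_0 = Δ_0 - h_0(2M_0 + M_1)/6 = 11/4, c_0 = M_0/2 = 0, d_0 = (M_1 - M_0)/(6h_0) = -3/16. So g'(2) = 11/4.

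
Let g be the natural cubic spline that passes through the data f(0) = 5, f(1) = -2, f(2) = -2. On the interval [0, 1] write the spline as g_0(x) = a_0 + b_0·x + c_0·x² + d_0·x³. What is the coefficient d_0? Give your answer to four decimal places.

Write m_i for g''(x_i). With h_i = 1, 1 and divided differences Δ_i = -7, 0, the continuity of g' gives the tridiagonal system
  1·m_0 + 4·m_1 + 1·m_2 = 6(Δ_1 - Δ_0) = 42
Natural end conditions: m_0 = m_2 = 0.
Forward elimination and back-substitution give m_0 = 0, m_1 = 21/2, m_2 = 0.
On [0, 1], with g_0(x) = a_0 + b_0·x + c_0·x² + d_0·x³: c_0 = m_0/2 = 0, d_0 = (m_1 - m_0)/(6h_0) = 7/4, b_0 = Δ_0 - h_0(2m_0 + m_1)/6 = -35/4.

1.7500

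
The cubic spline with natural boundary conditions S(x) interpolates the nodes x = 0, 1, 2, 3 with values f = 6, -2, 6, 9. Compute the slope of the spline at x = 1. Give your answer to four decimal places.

1.2000

Put σ_i = S'' at the i-th knot. Here h = (1, 1, 1) and Δ = (-8, 8, 3), so the interior equations h_(i-1)·σ_(i-1) + 2(h_(i-1)+h_i)·σ_i + h_i·σ_(i+1) = 6(Δ_i − Δ_(i-1)) read
  1·σ_0 + 4·σ_1 + 1·σ_2 = 6(Δ_1 - Δ_0) = 96
  1·σ_1 + 4·σ_2 + 1·σ_3 = 6(Δ_2 - Δ_1) = -30
Natural end conditions: σ_0 = σ_3 = 0.
Forward elimination and back-substitution give σ_0 = 0, σ_1 = 138/5, σ_2 = -72/5, σ_3 = 0.
On [1, 2], S'(x) = b_1 + 2c_1·(x - 1) + 3d_1·(x - 1)² with b_1 = Δ_1 - h_1(2σ_1 + σ_2)/6 = 6/5, c_1 = σ_1/2 = 69/5, d_1 = (σ_2 - σ_1)/(6h_1) = -7. So S'(1) = 6/5.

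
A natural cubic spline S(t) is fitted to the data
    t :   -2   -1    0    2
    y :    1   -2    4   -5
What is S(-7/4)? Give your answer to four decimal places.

-0.4073

Let σ_i = S''(x_i). Step sizes h_i = 1, 1, 2; slopes of the chords Δ_i = (y_(i+1) - y_i)/h_i = -3, 6, -9/2.
  1·σ_0 + 4·σ_1 + 1·σ_2 = 6(Δ_1 - Δ_0) = 54
  1·σ_1 + 6·σ_2 + 2·σ_3 = 6(Δ_2 - Δ_1) = -63
Natural end conditions: σ_0 = σ_3 = 0.
Solving the tridiagonal system: σ_0 = 0, σ_1 = 387/23, σ_2 = -306/23, σ_3 = 0.
On [-2, -1], S(t) = 1 - 267/46·(t + 2) + 0·(t + 2)² + 129/46·(t + 2)³.
With (t + 2) = 1/4: S(-7/4) = -1199/2944.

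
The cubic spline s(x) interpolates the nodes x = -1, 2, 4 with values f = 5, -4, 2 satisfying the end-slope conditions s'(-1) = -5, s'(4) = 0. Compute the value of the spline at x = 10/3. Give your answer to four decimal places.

0.7259

With M_i denoting the second derivative at x_i, h_i = 3, 2, and Δ_i = (y_(i+1) − y_i)/h_i = -3, 3:
  3·M_0 + 10·M_1 + 2·M_2 = 6(Δ_1 - Δ_0) = 36
Clamped end conditions give two more equations: 2h_0·M_0 + h_0·M_1 = 6(Δ_0 - s'(-1)) = 12 and h_1·M_1 + 2h_1·M_2 = 6(s'(4) - Δ_1) = -18.
Solving the tridiagonal system: M_0 = -3/5, M_1 = 26/5, M_2 = -71/10.
On [2, 4], s(x) = -4 + 19/10·(x - 2) + 13/5·(x - 2)² - 41/40·(x - 2)³.
With (x - 2) = 4/3: s(10/3) = 98/135.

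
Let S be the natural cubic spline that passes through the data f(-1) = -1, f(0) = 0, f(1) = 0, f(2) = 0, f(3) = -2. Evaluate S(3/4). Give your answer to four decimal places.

Write m_i for S''(x_i). With h_i = 1, 1, 1, 1 and divided differences Δ_i = 1, 0, 0, -2, the continuity of S' gives the tridiagonal system
  1·m_0 + 4·m_1 + 1·m_2 = 6(Δ_1 - Δ_0) = -6
  1·m_1 + 4·m_2 + 1·m_3 = 6(Δ_2 - Δ_1) = 0
  1·m_2 + 4·m_3 + 1·m_4 = 6(Δ_3 - Δ_2) = -12
Natural end conditions: m_0 = m_4 = 0.
Solving the tridiagonal system: m_0 = 0, m_1 = -51/28, m_2 = 9/7, m_3 = -93/28, m_4 = 0.
On [0, 1], S(x) = 0 + 11/28·x - 51/56·x² + 29/56·x³.
With x = 3/4: S(3/4) = 3/3584.

0.0008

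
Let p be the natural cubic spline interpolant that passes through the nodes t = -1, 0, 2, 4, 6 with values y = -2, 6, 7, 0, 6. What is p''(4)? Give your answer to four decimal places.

5.5610

Put M_i = p'' at the i-th knot. Here h = (1, 2, 2, 2) and Δ = (8, 1/2, -7/2, 3), so the interior equations h_(i-1)·M_(i-1) + 2(h_(i-1)+h_i)·M_i + h_i·M_(i+1) = 6(Δ_i − Δ_(i-1)) read
  1·M_0 + 6·M_1 + 2·M_2 = 6(Δ_1 - Δ_0) = -45
  2·M_1 + 8·M_2 + 2·M_3 = 6(Δ_2 - Δ_1) = -24
  2·M_2 + 8·M_3 + 2·M_4 = 6(Δ_3 - Δ_2) = 39
Natural end conditions: M_0 = M_4 = 0.
Solving: M_0 = 0, M_1 = -270/41, M_2 = -225/82, M_3 = 228/41, M_4 = 0.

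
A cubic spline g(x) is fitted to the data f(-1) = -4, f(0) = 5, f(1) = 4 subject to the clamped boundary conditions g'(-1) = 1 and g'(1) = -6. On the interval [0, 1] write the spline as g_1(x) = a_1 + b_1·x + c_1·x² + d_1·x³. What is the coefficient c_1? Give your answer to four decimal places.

-11.5000

Let M_i = g''(x_i). Step sizes h_i = 1, 1; slopes of the chords Δ_i = (y_(i+1) - y_i)/h_i = 9, -1.
  1·M_0 + 4·M_1 + 1·M_2 = 6(Δ_1 - Δ_0) = -60
Clamped end conditions give two more equations: 2h_0·M_0 + h_0·M_1 = 6(Δ_0 - g'(-1)) = 48 and h_1·M_1 + 2h_1·M_2 = 6(g'(1) - Δ_1) = -30.
Solving: M_0 = 71/2, M_1 = -23, M_2 = -7/2.
On [0, 1], with g_1(x) = a_1 + b_1·x + c_1·x² + d_1·x³: c_1 = M_1/2 = -23/2, d_1 = (M_2 - M_1)/(6h_1) = 13/4, b_1 = Δ_1 - h_1(2M_1 + M_2)/6 = 29/4.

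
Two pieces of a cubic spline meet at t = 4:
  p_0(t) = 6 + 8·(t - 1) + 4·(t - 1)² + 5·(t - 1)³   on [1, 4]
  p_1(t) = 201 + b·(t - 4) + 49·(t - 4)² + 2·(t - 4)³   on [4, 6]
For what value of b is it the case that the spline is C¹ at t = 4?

p_0'(t) = 8 + 8·(t - 1) + 15·(t - 1)², so p_0'(4) = 167. On the right, p_1'(4) = b, so b = 167.

167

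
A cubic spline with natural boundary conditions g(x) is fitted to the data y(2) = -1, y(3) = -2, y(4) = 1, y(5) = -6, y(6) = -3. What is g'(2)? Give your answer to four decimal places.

Write M_i for g''(x_i). With h_i = 1, 1, 1, 1 and divided differences Δ_i = -1, 3, -7, 3, the continuity of g' gives the tridiagonal system
  1·M_0 + 4·M_1 + 1·M_2 = 6(Δ_1 - Δ_0) = 24
  1·M_1 + 4·M_2 + 1·M_3 = 6(Δ_2 - Δ_1) = -60
  1·M_2 + 4·M_3 + 1·M_4 = 6(Δ_3 - Δ_2) = 60
Natural end conditions: M_0 = M_4 = 0.
Solving: M_0 = 0, M_1 = 165/14, M_2 = -162/7, M_3 = 291/14, M_4 = 0.
On [2, 3], g'(x) = b_0 + 2c_0·(x - 2) + 3d_0·(x - 2)² with b_0 = Δ_0 - h_0(2M_0 + M_1)/6 = -83/28, c_0 = M_0/2 = 0, d_0 = (M_1 - M_0)/(6h_0) = 55/28. So g'(2) = -83/28.

-2.9643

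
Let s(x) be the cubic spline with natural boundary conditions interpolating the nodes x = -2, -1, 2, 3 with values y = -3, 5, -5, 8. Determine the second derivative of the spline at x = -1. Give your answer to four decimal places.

-15.2364

With M_i denoting the second derivative at x_i, h_i = 1, 3, 1, and Δ_i = (y_(i+1) − y_i)/h_i = 8, -10/3, 13:
  1·M_0 + 8·M_1 + 3·M_2 = 6(Δ_1 - Δ_0) = -68
  3·M_1 + 8·M_2 + 1·M_3 = 6(Δ_2 - Δ_1) = 98
Natural end conditions: M_0 = M_3 = 0.
Hence M_0 = 0, M_1 = -838/55, M_2 = 988/55, M_3 = 0.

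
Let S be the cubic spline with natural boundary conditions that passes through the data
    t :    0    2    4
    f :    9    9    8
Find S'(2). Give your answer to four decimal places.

-0.2500

Let M_i = S''(x_i). Step sizes h_i = 2, 2; slopes of the chords Δ_i = (y_(i+1) - y_i)/h_i = 0, -1/2.
  2·M_0 + 8·M_1 + 2·M_2 = 6(Δ_1 - Δ_0) = -3
Natural end conditions: M_0 = M_2 = 0.
Solving: M_0 = 0, M_1 = -3/8, M_2 = 0.
On [2, 4], S'(t) = b_1 + 2c_1·(t - 2) + 3d_1·(t - 2)² with b_1 = Δ_1 - h_1(2M_1 + M_2)/6 = -1/4, c_1 = M_1/2 = -3/16, d_1 = (M_2 - M_1)/(6h_1) = 1/32. So S'(2) = -1/4.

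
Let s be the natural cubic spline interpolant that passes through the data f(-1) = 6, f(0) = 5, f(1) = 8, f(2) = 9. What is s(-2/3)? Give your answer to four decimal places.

5.3111

Let m_i = s''(x_i). Step sizes h_i = 1, 1, 1; slopes of the chords Δ_i = (y_(i+1) - y_i)/h_i = -1, 3, 1.
  1·m_0 + 4·m_1 + 1·m_2 = 6(Δ_1 - Δ_0) = 24
  1·m_1 + 4·m_2 + 1·m_3 = 6(Δ_2 - Δ_1) = -12
Natural end conditions: m_0 = m_3 = 0.
Solving: m_0 = 0, m_1 = 36/5, m_2 = -24/5, m_3 = 0.
On [-1, 0], s(x) = 6 - 11/5·(x + 1) + 0·(x + 1)² + 6/5·(x + 1)³.
With (x + 1) = 1/3: s(-2/3) = 239/45.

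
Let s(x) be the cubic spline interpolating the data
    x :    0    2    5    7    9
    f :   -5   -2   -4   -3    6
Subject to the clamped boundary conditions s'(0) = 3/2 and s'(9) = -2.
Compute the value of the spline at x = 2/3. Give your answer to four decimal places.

With M_i denoting the second derivative at x_i, h_i = 2, 3, 2, 2, and Δ_i = (y_(i+1) − y_i)/h_i = 3/2, -2/3, 1/2, 9/2:
  2·M_0 + 10·M_1 + 3·M_2 = 6(Δ_1 - Δ_0) = -13
  3·M_1 + 10·M_2 + 2·M_3 = 6(Δ_2 - Δ_1) = 7
  2·M_2 + 8·M_3 + 2·M_4 = 6(Δ_3 - Δ_2) = 24
Clamped end conditions give two more equations: 2h_0·M_0 + h_0·M_1 = 6(Δ_0 - s'(0)) = 0 and h_3·M_3 + 2h_3·M_4 = 6(s'(9) - Δ_3) = -39.
Forward elimination and back-substitution give M_0 = 124/177, M_1 = -248/177, M_2 = -23/177, M_3 = 2213/354, M_4 = -2279/177.
On [0, 2], s(x) = -5 + 3/2·x + 62/177·x² - 31/177·x³.
With x = 2/3: s(2/3) = -18620/4779.

-3.8962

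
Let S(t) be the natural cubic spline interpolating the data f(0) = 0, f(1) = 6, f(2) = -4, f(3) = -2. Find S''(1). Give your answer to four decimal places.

-30.4000

With M_i denoting the second derivative at x_i, h_i = 1, 1, 1, and Δ_i = (y_(i+1) − y_i)/h_i = 6, -10, 2:
  1·M_0 + 4·M_1 + 1·M_2 = 6(Δ_1 - Δ_0) = -96
  1·M_1 + 4·M_2 + 1·M_3 = 6(Δ_2 - Δ_1) = 72
Natural end conditions: M_0 = M_3 = 0.
Hence M_0 = 0, M_1 = -152/5, M_2 = 128/5, M_3 = 0.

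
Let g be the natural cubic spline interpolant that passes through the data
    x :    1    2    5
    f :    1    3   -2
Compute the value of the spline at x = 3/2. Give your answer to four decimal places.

2.1719

With σ_i denoting the second derivative at x_i, h_i = 1, 3, and Δ_i = (y_(i+1) − y_i)/h_i = 2, -5/3:
  1·σ_0 + 8·σ_1 + 3·σ_2 = 6(Δ_1 - Δ_0) = -22
Natural end conditions: σ_0 = σ_2 = 0.
Solving the tridiagonal system: σ_0 = 0, σ_1 = -11/4, σ_2 = 0.
On [1, 2], g(x) = 1 + 59/24·(x - 1) + 0·(x - 1)² - 11/24·(x - 1)³.
With (x - 1) = 1/2: g(3/2) = 139/64.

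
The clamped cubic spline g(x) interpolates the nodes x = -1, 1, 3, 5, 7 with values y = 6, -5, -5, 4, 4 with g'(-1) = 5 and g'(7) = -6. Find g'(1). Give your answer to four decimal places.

Put M_i = g'' at the i-th knot. Here h = (2, 2, 2, 2) and Δ = (-11/2, 0, 9/2, 0), so the interior equations h_(i-1)·M_(i-1) + 2(h_(i-1)+h_i)·M_i + h_i·M_(i+1) = 6(Δ_i − Δ_(i-1)) read
  2·M_0 + 8·M_1 + 2·M_2 = 6(Δ_1 - Δ_0) = 33
  2·M_1 + 8·M_2 + 2·M_3 = 6(Δ_2 - Δ_1) = 27
  2·M_2 + 8·M_3 + 2·M_4 = 6(Δ_3 - Δ_2) = -27
Clamped end conditions give two more equations: 2h_0·M_0 + h_0·M_1 = 6(Δ_0 - g'(-1)) = -63 and h_3·M_3 + 2h_3·M_4 = 6(g'(7) - Δ_3) = -36.
Hence M_0 = -161/8, M_1 = 35/4, M_2 = 13/8, M_3 = -7/4, M_4 = -65/8.
On [1, 3], g'(x) = b_1 + 2c_1·(x - 1) + 3d_1·(x - 1)² with b_1 = Δ_1 - h_1(2M_1 + M_2)/6 = -51/8, c_1 = M_1/2 = 35/8, d_1 = (M_2 - M_1)/(6h_1) = -19/32. So g'(1) = -51/8.

-6.3750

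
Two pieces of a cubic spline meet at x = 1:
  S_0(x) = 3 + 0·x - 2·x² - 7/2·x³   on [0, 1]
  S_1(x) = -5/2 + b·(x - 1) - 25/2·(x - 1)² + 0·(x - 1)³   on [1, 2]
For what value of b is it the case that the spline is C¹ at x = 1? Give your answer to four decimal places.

S_0'(x) = 0 - 4·x - 21/2·x², so S_0'(1) = -29/2. On the right, S_1'(1) = b, so b = -29/2.

-14.5000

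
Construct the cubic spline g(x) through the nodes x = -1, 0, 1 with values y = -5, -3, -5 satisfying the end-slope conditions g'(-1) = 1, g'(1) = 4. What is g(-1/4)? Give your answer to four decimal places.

-3.0898

Write M_i for g''(x_i). With h_i = 1, 1 and divided differences Δ_i = 2, -2, the continuity of g' gives the tridiagonal system
  1·M_0 + 4·M_1 + 1·M_2 = 6(Δ_1 - Δ_0) = -24
Clamped end conditions give two more equations: 2h_0·M_0 + h_0·M_1 = 6(Δ_0 - g'(-1)) = 6 and h_1·M_1 + 2h_1·M_2 = 6(g'(1) - Δ_1) = 36.
Solving: M_0 = 21/2, M_1 = -15, M_2 = 51/2.
On [-1, 0], g(x) = -5 + 1·(x + 1) + 21/4·(x + 1)² - 17/4·(x + 1)³.
With (x + 1) = 3/4: g(-1/4) = -791/256.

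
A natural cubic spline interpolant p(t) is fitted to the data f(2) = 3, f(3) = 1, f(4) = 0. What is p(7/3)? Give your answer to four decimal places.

Put M_i = p'' at the i-th knot. Here h = (1, 1) and Δ = (-2, -1), so the interior equations h_(i-1)·M_(i-1) + 2(h_(i-1)+h_i)·M_i + h_i·M_(i+1) = 6(Δ_i − Δ_(i-1)) read
  1·M_0 + 4·M_1 + 1·M_2 = 6(Δ_1 - Δ_0) = 6
Natural end conditions: M_0 = M_2 = 0.
Solving the tridiagonal system: M_0 = 0, M_1 = 3/2, M_2 = 0.
On [2, 3], p(t) = 3 - 9/4·(t - 2) + 0·(t - 2)² + 1/4·(t - 2)³.
With (t - 2) = 1/3: p(7/3) = 61/27.

2.2593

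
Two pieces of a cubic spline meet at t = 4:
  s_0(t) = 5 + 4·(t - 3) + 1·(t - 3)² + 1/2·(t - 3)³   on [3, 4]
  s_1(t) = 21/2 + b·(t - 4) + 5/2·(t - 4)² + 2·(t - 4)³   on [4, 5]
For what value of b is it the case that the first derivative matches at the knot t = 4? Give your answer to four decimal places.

s_0'(t) = 4 + 2·(t - 3) + 3/2·(t - 3)², so s_0'(4) = 15/2. On the right, s_1'(4) = b, so b = 15/2.

7.5000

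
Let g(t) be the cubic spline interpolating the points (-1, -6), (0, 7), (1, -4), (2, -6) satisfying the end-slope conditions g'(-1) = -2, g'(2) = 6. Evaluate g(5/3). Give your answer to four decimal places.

Write σ_i for g''(x_i). With h_i = 1, 1, 1 and divided differences Δ_i = 13, -11, -2, the continuity of g' gives the tridiagonal system
  1·σ_0 + 4·σ_1 + 1·σ_2 = 6(Δ_1 - Δ_0) = -144
  1·σ_1 + 4·σ_2 + 1·σ_3 = 6(Δ_2 - Δ_1) = 54
Clamped end conditions give two more equations: 2h_0·σ_0 + h_0·σ_1 = 6(Δ_0 - g'(-1)) = 90 and h_2·σ_2 + 2h_2·σ_3 = 6(g'(2) - Δ_2) = 48.
Solving the tridiagonal system: σ_0 = 1136/15, σ_1 = -922/15, σ_2 = 392/15, σ_3 = 164/15.
On [1, 2], g(t) = -4 - 188/15·(t - 1) + 196/15·(t - 1)² - 38/15·(t - 1)³.
With (t - 1) = 2/3: g(5/3) = -2956/405.

-7.2988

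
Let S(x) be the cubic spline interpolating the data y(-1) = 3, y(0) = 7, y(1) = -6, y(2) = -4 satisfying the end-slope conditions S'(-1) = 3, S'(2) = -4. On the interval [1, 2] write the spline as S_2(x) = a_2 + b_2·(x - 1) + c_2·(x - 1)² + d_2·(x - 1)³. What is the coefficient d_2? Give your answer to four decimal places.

-13.7333

Let m_i = S''(x_i). Step sizes h_i = 1, 1, 1; slopes of the chords Δ_i = (y_(i+1) - y_i)/h_i = 4, -13, 2.
  1·m_0 + 4·m_1 + 1·m_2 = 6(Δ_1 - Δ_0) = -102
  1·m_1 + 4·m_2 + 1·m_3 = 6(Δ_2 - Δ_1) = 90
Clamped end conditions give two more equations: 2h_0·m_0 + h_0·m_1 = 6(Δ_0 - S'(-1)) = 6 and h_2·m_2 + 2h_2·m_3 = 6(S'(2) - Δ_2) = -36.
Solving: m_0 = 362/15, m_1 = -634/15, m_2 = 644/15, m_3 = -592/15.
On [1, 2], with S_2(x) = a_2 + b_2·(x - 1) + c_2·(x - 1)² + d_2·(x - 1)³: c_2 = m_2/2 = 322/15, d_2 = (m_3 - m_2)/(6h_2) = -206/15, b_2 = Δ_2 - h_2(2m_2 + m_3)/6 = -86/15.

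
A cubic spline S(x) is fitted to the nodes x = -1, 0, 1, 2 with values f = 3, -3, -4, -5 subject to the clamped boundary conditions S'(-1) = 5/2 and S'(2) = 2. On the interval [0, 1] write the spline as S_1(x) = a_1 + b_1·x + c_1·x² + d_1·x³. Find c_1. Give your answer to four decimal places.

9.0333

With M_i denoting the second derivative at x_i, h_i = 1, 1, 1, and Δ_i = (y_(i+1) − y_i)/h_i = -6, -1, -1:
  1·M_0 + 4·M_1 + 1·M_2 = 6(Δ_1 - Δ_0) = 30
  1·M_1 + 4·M_2 + 1·M_3 = 6(Δ_2 - Δ_1) = 0
Clamped end conditions give two more equations: 2h_0·M_0 + h_0·M_1 = 6(Δ_0 - S'(-1)) = -51 and h_2·M_2 + 2h_2·M_3 = 6(S'(2) - Δ_2) = 18.
Hence M_0 = -518/15, M_1 = 271/15, M_2 = -116/15, M_3 = 193/15.
On [0, 1], with S_1(x) = a_1 + b_1·x + c_1·x² + d_1·x³: c_1 = M_1/2 = 271/30, d_1 = (M_2 - M_1)/(6h_1) = -43/10, b_1 = Δ_1 - h_1(2M_1 + M_2)/6 = -86/15.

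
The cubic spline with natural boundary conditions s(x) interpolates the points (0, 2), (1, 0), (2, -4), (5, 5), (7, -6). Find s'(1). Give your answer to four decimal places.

-3.7336

Put σ_i = s'' at the i-th knot. Here h = (1, 1, 3, 2) and Δ = (-2, -4, 3, -11/2), so the interior equations h_(i-1)·σ_(i-1) + 2(h_(i-1)+h_i)·σ_i + h_i·σ_(i+1) = 6(Δ_i − Δ_(i-1)) read
  1·σ_0 + 4·σ_1 + 1·σ_2 = 6(Δ_1 - Δ_0) = -12
  1·σ_1 + 8·σ_2 + 3·σ_3 = 6(Δ_2 - Δ_1) = 42
  3·σ_2 + 10·σ_3 + 2·σ_4 = 6(Δ_3 - Δ_2) = -51
Natural end conditions: σ_0 = σ_4 = 0.
Solving the tridiagonal system: σ_0 = 0, σ_1 = -1425/274, σ_2 = 1206/137, σ_3 = -2121/274, σ_4 = 0.
On [1, 2], s'(x) = b_1 + 2c_1·(x - 1) + 3d_1·(x - 1)² with b_1 = Δ_1 - h_1(2σ_1 + σ_2)/6 = -1023/274, c_1 = σ_1/2 = -1425/548, d_1 = (σ_2 - σ_1)/(6h_1) = 1279/548. So s'(1) = -1023/274.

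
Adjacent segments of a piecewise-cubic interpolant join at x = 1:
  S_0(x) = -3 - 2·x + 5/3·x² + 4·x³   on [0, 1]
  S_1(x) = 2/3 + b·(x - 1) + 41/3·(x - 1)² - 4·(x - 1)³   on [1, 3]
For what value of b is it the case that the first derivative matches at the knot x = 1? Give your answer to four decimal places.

13.3333

S_0'(x) = -2 + 10/3·x + 12·x², so S_0'(1) = 40/3. On the right, S_1'(1) = b, so b = 40/3.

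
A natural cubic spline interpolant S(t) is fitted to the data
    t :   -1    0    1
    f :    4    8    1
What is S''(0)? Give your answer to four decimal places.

Write σ_i for S''(x_i). With h_i = 1, 1 and divided differences Δ_i = 4, -7, the continuity of S' gives the tridiagonal system
  1·σ_0 + 4·σ_1 + 1·σ_2 = 6(Δ_1 - Δ_0) = -66
Natural end conditions: σ_0 = σ_2 = 0.
Forward elimination and back-substitution give σ_0 = 0, σ_1 = -33/2, σ_2 = 0.

-16.5000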